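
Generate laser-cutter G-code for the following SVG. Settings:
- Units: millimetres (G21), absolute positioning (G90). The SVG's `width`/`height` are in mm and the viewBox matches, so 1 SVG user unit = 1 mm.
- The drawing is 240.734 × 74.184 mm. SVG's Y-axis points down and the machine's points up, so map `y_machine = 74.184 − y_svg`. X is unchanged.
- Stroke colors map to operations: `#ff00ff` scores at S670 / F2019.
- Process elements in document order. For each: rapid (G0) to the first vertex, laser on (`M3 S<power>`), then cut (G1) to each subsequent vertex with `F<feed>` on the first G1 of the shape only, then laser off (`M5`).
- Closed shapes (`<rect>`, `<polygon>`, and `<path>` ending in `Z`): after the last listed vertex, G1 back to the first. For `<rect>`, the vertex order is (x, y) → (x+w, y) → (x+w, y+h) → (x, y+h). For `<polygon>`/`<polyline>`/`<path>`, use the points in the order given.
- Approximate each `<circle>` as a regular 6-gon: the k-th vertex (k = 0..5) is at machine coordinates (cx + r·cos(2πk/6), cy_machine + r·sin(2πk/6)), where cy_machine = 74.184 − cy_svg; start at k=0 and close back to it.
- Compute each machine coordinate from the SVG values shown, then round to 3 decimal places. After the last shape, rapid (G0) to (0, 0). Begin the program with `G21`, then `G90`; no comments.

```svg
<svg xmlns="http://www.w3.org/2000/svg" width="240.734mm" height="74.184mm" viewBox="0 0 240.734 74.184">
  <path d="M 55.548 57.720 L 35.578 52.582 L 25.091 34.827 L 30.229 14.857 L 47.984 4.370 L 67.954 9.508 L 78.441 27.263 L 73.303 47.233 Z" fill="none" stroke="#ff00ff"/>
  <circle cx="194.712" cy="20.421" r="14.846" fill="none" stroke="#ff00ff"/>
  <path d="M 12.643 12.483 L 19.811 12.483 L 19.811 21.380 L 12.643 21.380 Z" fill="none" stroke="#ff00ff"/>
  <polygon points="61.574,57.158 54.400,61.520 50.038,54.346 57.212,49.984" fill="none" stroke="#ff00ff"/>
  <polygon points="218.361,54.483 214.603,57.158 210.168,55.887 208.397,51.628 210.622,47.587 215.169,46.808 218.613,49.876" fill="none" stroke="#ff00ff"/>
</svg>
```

G21
G90
G0 X55.548 Y16.464
M3 S670
G1 X35.578 Y21.602 F2019
G1 X25.091 Y39.357
G1 X30.229 Y59.327
G1 X47.984 Y69.814
G1 X67.954 Y64.676
G1 X78.441 Y46.921
G1 X73.303 Y26.951
G1 X55.548 Y16.464
M5
G0 X209.558 Y53.763
M3 S670
G1 X202.135 Y66.620 F2019
G1 X187.289 Y66.620
G1 X179.866 Y53.763
G1 X187.289 Y40.906
G1 X202.135 Y40.906
G1 X209.558 Y53.763
M5
G0 X12.643 Y61.701
M3 S670
G1 X19.811 Y61.701 F2019
G1 X19.811 Y52.804
G1 X12.643 Y52.804
G1 X12.643 Y61.701
M5
G0 X61.574 Y17.026
M3 S670
G1 X54.400 Y12.664 F2019
G1 X50.038 Y19.838
G1 X57.212 Y24.200
G1 X61.574 Y17.026
M5
G0 X218.361 Y19.701
M3 S670
G1 X214.603 Y17.026 F2019
G1 X210.168 Y18.297
G1 X208.397 Y22.556
G1 X210.622 Y26.597
G1 X215.169 Y27.376
G1 X218.613 Y24.308
G1 X218.361 Y19.701
M5
G0 X0.000 Y0.000

Since the viewBox matches the mm dimensions, user units are millimetres directly. The only transform is the Y-flip y_m = 74.184 − y_svg.

Shape 1 is a regular polygon drawn with `<path>`. Its stroke #ff00ff means score at S670, F2019. After flipping Y the toolpath is (55.548,16.464) → (35.578,21.602) → (25.091,39.357) → (30.229,59.327) → (47.984,69.814) → (67.954,64.676) → (78.441,46.921) → (73.303,26.951) → (55.548,16.464), returning to the start.

Shape 2 is a circle drawn with `<circle>`. Its stroke #ff00ff means score at S670, F2019. After flipping Y the toolpath is (209.558,53.763) → (202.135,66.620) → (187.289,66.620) → (179.866,53.763) → (187.289,40.906) → (202.135,40.906) → (209.558,53.763), returning to the start.

Shape 3 is a rectangle drawn with `<path>`. Its stroke #ff00ff means score at S670, F2019. After flipping Y the toolpath is (12.643,61.701) → (19.811,61.701) → (19.811,52.804) → (12.643,52.804) → (12.643,61.701), returning to the start.

Shape 4 is a regular polygon drawn with `<polygon>`. Its stroke #ff00ff means score at S670, F2019. After flipping Y the toolpath is (61.574,17.026) → (54.400,12.664) → (50.038,19.838) → (57.212,24.200) → (61.574,17.026), returning to the start.

Shape 5 is a regular polygon drawn with `<polygon>`. Its stroke #ff00ff means score at S670, F2019. After flipping Y the toolpath is (218.361,19.701) → (214.603,17.026) → (210.168,18.297) → (208.397,22.556) → (210.622,26.597) → (215.169,27.376) → (218.613,24.308) → (218.361,19.701), returning to the start.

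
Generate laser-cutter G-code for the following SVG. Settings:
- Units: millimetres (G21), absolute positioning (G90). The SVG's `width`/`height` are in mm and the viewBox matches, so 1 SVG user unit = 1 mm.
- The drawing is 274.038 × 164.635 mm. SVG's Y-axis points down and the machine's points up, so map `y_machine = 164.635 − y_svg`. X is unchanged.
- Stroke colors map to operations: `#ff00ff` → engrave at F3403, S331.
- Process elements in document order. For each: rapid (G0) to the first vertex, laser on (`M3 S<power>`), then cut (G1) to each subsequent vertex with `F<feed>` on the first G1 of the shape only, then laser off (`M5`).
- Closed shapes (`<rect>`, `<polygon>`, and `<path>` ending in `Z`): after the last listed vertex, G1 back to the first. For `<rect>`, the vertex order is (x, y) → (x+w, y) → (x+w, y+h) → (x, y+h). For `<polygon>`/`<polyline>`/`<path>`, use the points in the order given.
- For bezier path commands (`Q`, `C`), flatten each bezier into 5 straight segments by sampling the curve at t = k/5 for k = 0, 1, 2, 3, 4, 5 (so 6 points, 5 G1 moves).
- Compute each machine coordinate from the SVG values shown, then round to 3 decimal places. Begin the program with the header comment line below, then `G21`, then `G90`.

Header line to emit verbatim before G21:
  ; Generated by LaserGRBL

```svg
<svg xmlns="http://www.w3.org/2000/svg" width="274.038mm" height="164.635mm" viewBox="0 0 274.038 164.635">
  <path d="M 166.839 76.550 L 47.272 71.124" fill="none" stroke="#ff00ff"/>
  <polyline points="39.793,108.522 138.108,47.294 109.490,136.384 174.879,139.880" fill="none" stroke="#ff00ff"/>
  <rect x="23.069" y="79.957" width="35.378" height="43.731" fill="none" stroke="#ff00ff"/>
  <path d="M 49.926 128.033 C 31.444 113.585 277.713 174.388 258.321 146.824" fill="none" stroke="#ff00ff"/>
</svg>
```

Since the viewBox matches the mm dimensions, user units are millimetres directly. The only transform is the Y-flip y_m = 164.635 − y_svg.

Shape 1 is a line segment drawn with `<path>`. Its stroke #ff00ff means engrave at S331, F3403. After flipping Y the toolpath is (166.839,88.085) → (47.272,93.511).

Shape 2 is a open polyline drawn with `<polyline>`. Its stroke #ff00ff means engrave at S331, F3403. After flipping Y the toolpath is (39.793,56.113) → (138.108,117.341) → (109.490,28.251) → (174.879,24.755).

Shape 3 is a rectangle drawn with `<rect>`. Its stroke #ff00ff means engrave at S331, F3403. After flipping Y the toolpath is (23.069,84.678) → (58.447,84.678) → (58.447,40.947) → (23.069,40.947) → (23.069,84.678), returning to the start.

Shape 4 is a cubic bezier drawn with `<path>`. Its stroke #ff00ff means engrave at S331, F3403. After flipping Y the toolpath is (49.926,36.602) → (66.364,37.550) → (120.882,28.291) → (188.020,16.679) → (242.320,10.568) → (258.321,17.811).

; Generated by LaserGRBL
G21
G90
G0 X166.839 Y88.085
M3 S331
G1 X47.272 Y93.511 F3403
M5
G0 X39.793 Y56.113
M3 S331
G1 X138.108 Y117.341 F3403
G1 X109.490 Y28.251
G1 X174.879 Y24.755
M5
G0 X23.069 Y84.678
M3 S331
G1 X58.447 Y84.678 F3403
G1 X58.447 Y40.947
G1 X23.069 Y40.947
G1 X23.069 Y84.678
M5
G0 X49.926 Y36.602
M3 S331
G1 X66.364 Y37.550 F3403
G1 X120.882 Y28.291
G1 X188.020 Y16.679
G1 X242.320 Y10.568
G1 X258.321 Y17.811
M5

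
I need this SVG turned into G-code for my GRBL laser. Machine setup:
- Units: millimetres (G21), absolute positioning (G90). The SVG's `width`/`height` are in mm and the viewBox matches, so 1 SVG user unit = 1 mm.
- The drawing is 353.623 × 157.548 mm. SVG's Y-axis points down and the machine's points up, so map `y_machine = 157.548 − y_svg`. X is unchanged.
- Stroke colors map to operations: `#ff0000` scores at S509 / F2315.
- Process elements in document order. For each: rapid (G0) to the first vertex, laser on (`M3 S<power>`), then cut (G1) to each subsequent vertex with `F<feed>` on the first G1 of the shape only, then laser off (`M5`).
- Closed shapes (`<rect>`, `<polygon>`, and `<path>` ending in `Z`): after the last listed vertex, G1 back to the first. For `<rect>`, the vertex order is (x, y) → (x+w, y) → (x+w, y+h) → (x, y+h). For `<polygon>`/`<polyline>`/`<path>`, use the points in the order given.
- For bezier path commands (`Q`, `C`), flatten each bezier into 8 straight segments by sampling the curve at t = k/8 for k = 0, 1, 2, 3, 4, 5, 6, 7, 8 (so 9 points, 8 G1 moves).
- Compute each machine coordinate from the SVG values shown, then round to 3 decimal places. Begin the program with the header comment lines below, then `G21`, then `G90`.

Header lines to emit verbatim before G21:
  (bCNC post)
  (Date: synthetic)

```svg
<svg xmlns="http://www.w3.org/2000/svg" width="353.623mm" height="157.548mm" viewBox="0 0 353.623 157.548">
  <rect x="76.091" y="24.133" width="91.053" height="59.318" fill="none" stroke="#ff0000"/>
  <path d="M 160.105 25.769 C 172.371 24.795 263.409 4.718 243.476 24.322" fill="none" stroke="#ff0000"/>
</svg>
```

(bCNC post)
(Date: synthetic)
G21
G90
G0 X76.091 Y133.415
M3 S509
G1 X167.144 Y133.415 F2315
G1 X167.144 Y74.097
G1 X76.091 Y74.097
G1 X76.091 Y133.415
M5
G0 X160.105 Y131.779
M3 S509
G1 X168.027 Y132.925 F2315
G1 X181.110 Y135.173
G1 X197.130 Y137.834
G1 X213.865 Y140.219
G1 X229.091 Y141.640
G1 X240.583 Y141.407
G1 X246.120 Y138.832
G1 X243.476 Y133.226
M5

Since the viewBox matches the mm dimensions, user units are millimetres directly. The only transform is the Y-flip y_m = 157.548 − y_svg.

Shape 1 is a rectangle drawn with `<rect>`. Its stroke #ff0000 means score at S509, F2315. After flipping Y the toolpath is (76.091,133.415) → (167.144,133.415) → (167.144,74.097) → (76.091,74.097) → (76.091,133.415), returning to the start.

Shape 2 is a cubic bezier drawn with `<path>`. Its stroke #ff0000 means score at S509, F2315. After flipping Y the toolpath is (160.105,131.779) → (168.027,132.925) → (181.110,135.173) → (197.130,137.834) → (213.865,140.219) → (229.091,141.640) → (240.583,141.407) → (246.120,138.832) → (243.476,133.226).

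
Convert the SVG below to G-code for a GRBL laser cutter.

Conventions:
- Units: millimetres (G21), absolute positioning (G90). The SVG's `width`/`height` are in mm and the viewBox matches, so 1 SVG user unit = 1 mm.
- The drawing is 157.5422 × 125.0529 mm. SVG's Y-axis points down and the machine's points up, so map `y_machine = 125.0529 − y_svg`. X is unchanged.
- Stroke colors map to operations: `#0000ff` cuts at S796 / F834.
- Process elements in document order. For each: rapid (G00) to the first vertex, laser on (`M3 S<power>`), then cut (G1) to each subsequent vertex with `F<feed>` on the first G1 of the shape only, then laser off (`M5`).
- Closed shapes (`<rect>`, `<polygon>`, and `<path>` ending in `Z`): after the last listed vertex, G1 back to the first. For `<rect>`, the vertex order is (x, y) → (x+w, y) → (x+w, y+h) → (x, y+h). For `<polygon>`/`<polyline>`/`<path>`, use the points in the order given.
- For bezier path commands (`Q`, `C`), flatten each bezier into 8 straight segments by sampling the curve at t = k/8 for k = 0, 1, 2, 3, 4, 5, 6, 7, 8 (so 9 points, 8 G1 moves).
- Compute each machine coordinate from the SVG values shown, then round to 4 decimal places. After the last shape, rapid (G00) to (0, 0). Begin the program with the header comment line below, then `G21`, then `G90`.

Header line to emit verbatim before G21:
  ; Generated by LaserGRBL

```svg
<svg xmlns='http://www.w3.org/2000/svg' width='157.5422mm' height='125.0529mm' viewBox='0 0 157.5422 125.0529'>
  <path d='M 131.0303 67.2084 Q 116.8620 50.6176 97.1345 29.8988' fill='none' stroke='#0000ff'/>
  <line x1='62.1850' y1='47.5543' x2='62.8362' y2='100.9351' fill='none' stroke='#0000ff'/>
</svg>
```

; Generated by LaserGRBL
G21
G90
G00 X131.0303 Y57.8445
M3 S796
G1 X127.4014 Y62.0567 F834
G1 X123.5987 Y66.3979
G1 X119.6223 Y70.8681
G1 X115.4722 Y75.4673
G1 X111.1484 Y80.1955
G1 X106.6508 Y85.0527
G1 X101.9795 Y90.0389
G1 X97.1345 Y95.1541
M5
G00 X62.1850 Y77.4986
M3 S796
G1 X62.8362 Y24.1178 F834
M5
G00 X0.0000 Y0.0000

1 u = 1 mm; y_m = 125.0529 − y.

[1] `<path>` quadratic bezier, #0000ff→cut S796 F834: (131.0303,57.8445) → (127.4014,62.0567) → (123.5987,66.3979) → (119.6223,70.8681) → (115.4722,75.4673) → (111.1484,80.1955) → (106.6508,85.0527) → (101.9795,90.0389) → (97.1345,95.1541)

[2] `<line>` line segment, #0000ff→cut S796 F834: (62.1850,77.4986) → (62.8362,24.1178)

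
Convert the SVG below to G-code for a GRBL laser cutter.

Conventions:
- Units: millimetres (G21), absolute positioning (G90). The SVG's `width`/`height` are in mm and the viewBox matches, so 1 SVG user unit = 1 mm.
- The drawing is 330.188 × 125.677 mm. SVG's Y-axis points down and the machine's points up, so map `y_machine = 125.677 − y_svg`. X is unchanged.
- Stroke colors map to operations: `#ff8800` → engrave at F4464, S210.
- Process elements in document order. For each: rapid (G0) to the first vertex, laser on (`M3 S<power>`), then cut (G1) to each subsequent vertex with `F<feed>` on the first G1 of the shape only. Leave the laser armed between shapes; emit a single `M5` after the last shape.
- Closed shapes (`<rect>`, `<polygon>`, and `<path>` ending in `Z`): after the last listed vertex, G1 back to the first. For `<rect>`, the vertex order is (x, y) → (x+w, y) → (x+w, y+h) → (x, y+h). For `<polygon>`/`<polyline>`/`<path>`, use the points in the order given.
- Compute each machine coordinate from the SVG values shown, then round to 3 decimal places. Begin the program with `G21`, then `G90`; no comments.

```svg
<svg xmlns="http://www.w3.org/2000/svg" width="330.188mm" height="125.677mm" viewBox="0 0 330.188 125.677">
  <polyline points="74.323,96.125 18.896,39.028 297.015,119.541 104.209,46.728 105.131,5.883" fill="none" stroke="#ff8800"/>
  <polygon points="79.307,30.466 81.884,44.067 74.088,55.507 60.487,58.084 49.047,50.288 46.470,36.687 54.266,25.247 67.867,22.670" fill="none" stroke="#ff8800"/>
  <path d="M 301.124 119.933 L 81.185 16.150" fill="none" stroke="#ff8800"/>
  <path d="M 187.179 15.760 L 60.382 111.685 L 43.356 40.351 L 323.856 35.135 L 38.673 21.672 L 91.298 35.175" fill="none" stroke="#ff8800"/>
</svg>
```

1 u = 1 mm; y_m = 125.677 − y.

[1] `<polyline>` open polyline, #ff8800→engrave S210 F4464: (74.323,29.552) → (18.896,86.649) → (297.015,6.136) → (104.209,78.949) → (105.131,119.794)

[2] `<polygon>` regular polygon, #ff8800→engrave S210 F4464: (79.307,95.211) → (81.884,81.610) → (74.088,70.170) → (60.487,67.593) → (49.047,75.389) → (46.470,88.990) → (54.266,100.430) → (67.867,103.007) → (79.307,95.211) (closed)

[3] `<path>` line segment, #ff8800→engrave S210 F4464: (301.124,5.744) → (81.185,109.527)

[4] `<path>` open polyline, #ff8800→engrave S210 F4464: (187.179,109.917) → (60.382,13.992) → (43.356,85.326) → (323.856,90.542) → (38.673,104.005) → (91.298,90.502)

G21
G90
G0 X74.323 Y29.552
M3 S210
G1 X18.896 Y86.649 F4464
G1 X297.015 Y6.136
G1 X104.209 Y78.949
G1 X105.131 Y119.794
G0 X79.307 Y95.211
M3 S210
G1 X81.884 Y81.610 F4464
G1 X74.088 Y70.170
G1 X60.487 Y67.593
G1 X49.047 Y75.389
G1 X46.470 Y88.990
G1 X54.266 Y100.430
G1 X67.867 Y103.007
G1 X79.307 Y95.211
G0 X301.124 Y5.744
M3 S210
G1 X81.185 Y109.527 F4464
G0 X187.179 Y109.917
M3 S210
G1 X60.382 Y13.992 F4464
G1 X43.356 Y85.326
G1 X323.856 Y90.542
G1 X38.673 Y104.005
G1 X91.298 Y90.502
M5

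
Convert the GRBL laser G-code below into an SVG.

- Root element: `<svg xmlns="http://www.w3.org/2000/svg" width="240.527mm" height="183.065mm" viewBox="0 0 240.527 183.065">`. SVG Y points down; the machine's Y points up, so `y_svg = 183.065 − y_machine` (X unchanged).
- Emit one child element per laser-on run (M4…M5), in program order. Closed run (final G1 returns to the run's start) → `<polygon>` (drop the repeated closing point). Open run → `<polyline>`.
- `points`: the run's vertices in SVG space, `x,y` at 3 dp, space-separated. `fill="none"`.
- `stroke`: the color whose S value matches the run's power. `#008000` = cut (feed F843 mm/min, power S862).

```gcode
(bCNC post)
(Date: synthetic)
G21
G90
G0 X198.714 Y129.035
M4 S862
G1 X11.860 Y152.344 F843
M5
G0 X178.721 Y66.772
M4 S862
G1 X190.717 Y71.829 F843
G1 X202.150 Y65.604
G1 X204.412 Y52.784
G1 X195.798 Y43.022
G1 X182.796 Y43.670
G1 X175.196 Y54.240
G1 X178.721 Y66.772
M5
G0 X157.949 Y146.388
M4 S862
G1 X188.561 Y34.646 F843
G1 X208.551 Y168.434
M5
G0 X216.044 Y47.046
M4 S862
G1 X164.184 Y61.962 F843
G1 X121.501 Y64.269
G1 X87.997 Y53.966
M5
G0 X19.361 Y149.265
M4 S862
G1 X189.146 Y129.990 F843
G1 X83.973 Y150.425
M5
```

Each laser-on run becomes one SVG element. Flip Y back into SVG space with y_svg = 183.065 − y_machine. Every run uses S862, so all elements get stroke `#008000` (cut).

Run 1: The run is open, so emit a `<polyline>` with points (Y-flipped): 198.714,54.030 11.860,30.721.

Run 2: The run returns to its start, so emit a `<polygon>` with points (Y-flipped): 178.721,116.293 190.717,111.236 202.150,117.461 204.412,130.281 195.798,140.043 182.796,139.395 175.196,128.825.

Run 3: The run is open, so emit a `<polyline>` with points (Y-flipped): 157.949,36.677 188.561,148.419 208.551,14.631.

Run 4: The run is open, so emit a `<polyline>` with points (Y-flipped): 216.044,136.019 164.184,121.103 121.501,118.796 87.997,129.099.

Run 5: The run is open, so emit a `<polyline>` with points (Y-flipped): 19.361,33.800 189.146,53.075 83.973,32.640.

<svg xmlns="http://www.w3.org/2000/svg" width="240.527mm" height="183.065mm" viewBox="0 0 240.527 183.065">
  <polyline points="198.714,54.030 11.860,30.721" fill="none" stroke="#008000"/>
  <polygon points="178.721,116.293 190.717,111.236 202.150,117.461 204.412,130.281 195.798,140.043 182.796,139.395 175.196,128.825" fill="none" stroke="#008000"/>
  <polyline points="157.949,36.677 188.561,148.419 208.551,14.631" fill="none" stroke="#008000"/>
  <polyline points="216.044,136.019 164.184,121.103 121.501,118.796 87.997,129.099" fill="none" stroke="#008000"/>
  <polyline points="19.361,33.800 189.146,53.075 83.973,32.640" fill="none" stroke="#008000"/>
</svg>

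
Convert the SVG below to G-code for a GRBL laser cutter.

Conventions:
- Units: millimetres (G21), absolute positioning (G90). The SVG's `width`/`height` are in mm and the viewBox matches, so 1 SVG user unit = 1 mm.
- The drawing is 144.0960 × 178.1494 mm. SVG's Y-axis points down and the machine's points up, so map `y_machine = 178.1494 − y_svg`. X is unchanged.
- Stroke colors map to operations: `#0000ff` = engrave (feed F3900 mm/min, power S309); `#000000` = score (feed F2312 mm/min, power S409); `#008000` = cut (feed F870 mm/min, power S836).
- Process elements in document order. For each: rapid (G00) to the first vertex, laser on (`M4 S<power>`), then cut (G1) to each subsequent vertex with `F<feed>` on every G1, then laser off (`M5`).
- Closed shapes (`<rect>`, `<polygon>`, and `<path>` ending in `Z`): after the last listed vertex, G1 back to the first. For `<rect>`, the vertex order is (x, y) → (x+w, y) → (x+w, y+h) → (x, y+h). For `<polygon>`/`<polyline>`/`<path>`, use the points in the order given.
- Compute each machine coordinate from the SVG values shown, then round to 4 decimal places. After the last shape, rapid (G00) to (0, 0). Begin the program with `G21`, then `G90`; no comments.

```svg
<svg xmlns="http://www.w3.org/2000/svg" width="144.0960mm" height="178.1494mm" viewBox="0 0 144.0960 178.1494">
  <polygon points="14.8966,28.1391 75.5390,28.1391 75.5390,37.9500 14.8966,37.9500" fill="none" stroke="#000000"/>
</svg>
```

Since the viewBox matches the mm dimensions, user units are millimetres directly. The only transform is the Y-flip y_m = 178.1494 − y_svg.

Shape 1 is a rectangle drawn with `<polygon>`. Its stroke #000000 means score at S409, F2312. After flipping Y the toolpath is (14.8966,150.0103) → (75.5390,150.0103) → (75.5390,140.1994) → (14.8966,140.1994) → (14.8966,150.0103), returning to the start.

G21
G90
G00 X14.8966 Y150.0103
M4 S409
G1 X75.5390 Y150.0103 F2312
G1 X75.5390 Y140.1994 F2312
G1 X14.8966 Y140.1994 F2312
G1 X14.8966 Y150.0103 F2312
M5
G00 X0.0000 Y0.0000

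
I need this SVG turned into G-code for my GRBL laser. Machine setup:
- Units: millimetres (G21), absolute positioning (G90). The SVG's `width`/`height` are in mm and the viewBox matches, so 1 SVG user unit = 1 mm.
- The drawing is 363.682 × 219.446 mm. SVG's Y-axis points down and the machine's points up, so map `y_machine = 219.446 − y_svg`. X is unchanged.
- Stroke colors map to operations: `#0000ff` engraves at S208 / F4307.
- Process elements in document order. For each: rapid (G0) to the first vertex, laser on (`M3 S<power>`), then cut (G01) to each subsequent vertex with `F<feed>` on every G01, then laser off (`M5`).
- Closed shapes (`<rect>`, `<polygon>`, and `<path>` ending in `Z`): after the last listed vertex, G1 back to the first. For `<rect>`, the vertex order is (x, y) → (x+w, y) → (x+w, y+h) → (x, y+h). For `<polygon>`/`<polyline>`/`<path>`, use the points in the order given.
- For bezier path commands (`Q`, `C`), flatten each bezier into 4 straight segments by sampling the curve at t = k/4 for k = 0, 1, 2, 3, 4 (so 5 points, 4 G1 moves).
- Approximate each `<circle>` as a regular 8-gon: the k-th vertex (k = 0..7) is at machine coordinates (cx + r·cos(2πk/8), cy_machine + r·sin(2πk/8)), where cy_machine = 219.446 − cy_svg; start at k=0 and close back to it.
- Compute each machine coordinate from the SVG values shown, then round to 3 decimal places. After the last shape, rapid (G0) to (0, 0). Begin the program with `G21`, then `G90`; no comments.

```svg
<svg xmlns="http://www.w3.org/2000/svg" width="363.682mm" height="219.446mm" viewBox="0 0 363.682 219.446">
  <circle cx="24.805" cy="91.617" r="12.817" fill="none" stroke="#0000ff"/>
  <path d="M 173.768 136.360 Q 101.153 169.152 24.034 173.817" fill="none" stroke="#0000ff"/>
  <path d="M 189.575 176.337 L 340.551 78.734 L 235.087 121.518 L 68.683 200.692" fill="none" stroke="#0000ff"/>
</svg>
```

1 u = 1 mm; y_m = 219.446 − y.

[1] `<circle>` circle, #0000ff→engrave S208 F4307: (37.622,127.829) → (33.868,136.892) → (24.805,140.646) → (15.742,136.892) → (11.988,127.829) → (15.742,118.766) → (24.805,115.012) → (33.868,118.766) → (37.622,127.829) (closed)

[2] `<path>` quadratic bezier, #0000ff→engrave S208 F4307: (173.768,83.086) → (137.179,68.448) → (100.027,57.326) → (62.312,49.719) → (24.034,45.629)

[3] `<path>` open polyline, #0000ff→engrave S208 F4307: (189.575,43.109) → (340.551,140.712) → (235.087,97.928) → (68.683,18.754)

G21
G90
G0 X37.622 Y127.829
M3 S208
G01 X33.868 Y136.892 F4307
G01 X24.805 Y140.646 F4307
G01 X15.742 Y136.892 F4307
G01 X11.988 Y127.829 F4307
G01 X15.742 Y118.766 F4307
G01 X24.805 Y115.012 F4307
G01 X33.868 Y118.766 F4307
G01 X37.622 Y127.829 F4307
M5
G0 X173.768 Y83.086
M3 S208
G01 X137.179 Y68.448 F4307
G01 X100.027 Y57.326 F4307
G01 X62.312 Y49.719 F4307
G01 X24.034 Y45.629 F4307
M5
G0 X189.575 Y43.109
M3 S208
G01 X340.551 Y140.712 F4307
G01 X235.087 Y97.928 F4307
G01 X68.683 Y18.754 F4307
M5
G0 X0.000 Y0.000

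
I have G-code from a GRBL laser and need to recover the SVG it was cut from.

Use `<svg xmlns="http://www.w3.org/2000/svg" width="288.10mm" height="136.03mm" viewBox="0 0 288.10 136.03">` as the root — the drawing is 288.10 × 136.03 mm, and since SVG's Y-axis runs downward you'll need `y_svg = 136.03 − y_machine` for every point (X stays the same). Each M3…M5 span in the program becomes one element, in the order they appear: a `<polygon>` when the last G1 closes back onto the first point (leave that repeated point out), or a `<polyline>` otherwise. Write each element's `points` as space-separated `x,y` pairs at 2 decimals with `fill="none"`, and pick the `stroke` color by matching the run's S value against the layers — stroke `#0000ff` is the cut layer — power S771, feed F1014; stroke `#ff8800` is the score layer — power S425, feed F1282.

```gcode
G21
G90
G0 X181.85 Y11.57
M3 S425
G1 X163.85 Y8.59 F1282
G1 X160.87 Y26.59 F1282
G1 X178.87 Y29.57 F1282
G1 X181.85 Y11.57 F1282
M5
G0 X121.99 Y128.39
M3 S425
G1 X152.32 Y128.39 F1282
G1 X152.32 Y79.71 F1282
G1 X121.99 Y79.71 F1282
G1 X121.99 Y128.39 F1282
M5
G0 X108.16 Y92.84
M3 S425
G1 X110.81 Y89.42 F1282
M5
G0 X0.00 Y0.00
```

Each laser-on run becomes one SVG element. Flip Y back into SVG space with y_svg = 136.03 − y_machine. Every run uses S425, so all elements get stroke `#ff8800` (score).

Run 1: The run returns to its start, so emit a `<polygon>` with points (Y-flipped): 181.85,124.46 163.85,127.44 160.87,109.44 178.87,106.46.

Run 2: The run returns to its start, so emit a `<polygon>` with points (Y-flipped): 121.99,7.64 152.32,7.64 152.32,56.32 121.99,56.32.

Run 3: The run is open, so emit a `<polyline>` with points (Y-flipped): 108.16,43.19 110.81,46.61.

<svg xmlns="http://www.w3.org/2000/svg" width="288.10mm" height="136.03mm" viewBox="0 0 288.10 136.03">
  <polygon points="181.85,124.46 163.85,127.44 160.87,109.44 178.87,106.46" fill="none" stroke="#ff8800"/>
  <polygon points="121.99,7.64 152.32,7.64 152.32,56.32 121.99,56.32" fill="none" stroke="#ff8800"/>
  <polyline points="108.16,43.19 110.81,46.61" fill="none" stroke="#ff8800"/>
</svg>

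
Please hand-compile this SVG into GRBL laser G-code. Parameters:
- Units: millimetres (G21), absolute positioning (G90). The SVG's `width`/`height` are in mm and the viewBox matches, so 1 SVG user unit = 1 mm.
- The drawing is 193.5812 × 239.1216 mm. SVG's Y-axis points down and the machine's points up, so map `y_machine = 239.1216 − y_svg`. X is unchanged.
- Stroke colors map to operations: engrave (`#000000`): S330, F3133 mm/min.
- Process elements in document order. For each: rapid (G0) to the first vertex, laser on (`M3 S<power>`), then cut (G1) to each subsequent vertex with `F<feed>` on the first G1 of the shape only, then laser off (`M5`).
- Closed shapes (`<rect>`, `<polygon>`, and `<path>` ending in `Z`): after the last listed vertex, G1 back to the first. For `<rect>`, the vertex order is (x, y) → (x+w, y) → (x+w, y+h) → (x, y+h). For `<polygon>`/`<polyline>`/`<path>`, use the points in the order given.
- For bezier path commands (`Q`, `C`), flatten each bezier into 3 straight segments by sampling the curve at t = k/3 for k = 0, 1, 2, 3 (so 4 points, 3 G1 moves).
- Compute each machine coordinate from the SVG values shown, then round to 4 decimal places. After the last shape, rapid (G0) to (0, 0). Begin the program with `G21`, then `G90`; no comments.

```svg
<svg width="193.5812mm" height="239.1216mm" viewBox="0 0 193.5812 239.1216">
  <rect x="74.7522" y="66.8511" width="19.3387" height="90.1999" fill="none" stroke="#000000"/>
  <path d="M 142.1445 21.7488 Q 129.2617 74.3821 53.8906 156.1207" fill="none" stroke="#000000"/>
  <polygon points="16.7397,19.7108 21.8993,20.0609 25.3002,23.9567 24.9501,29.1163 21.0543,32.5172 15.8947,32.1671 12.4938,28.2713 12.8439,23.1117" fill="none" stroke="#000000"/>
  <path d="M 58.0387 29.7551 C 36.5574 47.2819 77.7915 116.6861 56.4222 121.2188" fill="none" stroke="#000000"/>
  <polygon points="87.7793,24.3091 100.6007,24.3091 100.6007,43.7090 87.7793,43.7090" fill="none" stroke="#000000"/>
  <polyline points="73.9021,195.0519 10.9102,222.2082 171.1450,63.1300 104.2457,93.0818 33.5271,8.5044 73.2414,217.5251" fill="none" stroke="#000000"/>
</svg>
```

viewBox `0 0 193.5812 239.1216` with mm width/height → 1 unit = 1 mm. Flip: y_m = 239.1216 − y_svg.

**Shape 1** — `<rect>` rectangle, stroke `#000000` → engrave (S330, F3133). Machine vertices: (74.7522,172.2705) → (94.0909,172.2705) → (94.0909,82.0706) → (74.7522,82.0706) → (74.7522,172.2705). Closed: final G1 returns to the first vertex.

**Shape 2** — `<path>` quadratic bezier, stroke `#000000` → engrave (S330, F3133). Control points (SVG): P0=(142.1445,21.7488), P1=(129.2617,74.3821), P2=(53.8906,156.1207); sampled at t=k/3. Machine vertices: (142.1445,217.3728) → (126.6128,179.0500) → (97.1949,134.2594) → (53.8906,83.0009). Open path.

**Shape 3** — `<polygon>` regular polygon, stroke `#000000` → engrave (S330, F3133). Machine vertices: (16.7397,219.4108) → (21.8993,219.0607) → (25.3002,215.1649) → (24.9501,210.0053) → (21.0543,206.6044) → (15.8947,206.9545) → (12.4938,210.8503) → (12.8439,216.0099) → (16.7397,219.4108). Closed: final G1 returns to the first vertex.

**Shape 4** — `<path>` cubic bezier, stroke `#000000` → engrave (S330, F3133). Control points (SVG): P0=(58.0387,29.7551), P1=(36.5574,47.2819), P2=(77.7915,116.6861), P3=(56.4222,121.2188); sampled at t=k/3. Machine vertices: (58.0387,209.3665) → (52.8211,178.8713) → (61.5651,139.7353) → (56.4222,117.9028). Open path.

**Shape 5** — `<polygon>` rectangle, stroke `#000000` → engrave (S330, F3133). Machine vertices: (87.7793,214.8125) → (100.6007,214.8125) → (100.6007,195.4126) → (87.7793,195.4126) → (87.7793,214.8125). Closed: final G1 returns to the first vertex.

**Shape 6** — `<polyline>` open polyline, stroke `#000000` → engrave (S330, F3133). Machine vertices: (73.9021,44.0697) → (10.9102,16.9134) → (171.1450,175.9916) → (104.2457,146.0398) → (33.5271,230.6172) → (73.2414,21.5965). Open path.

G21
G90
G0 X74.7522 Y172.2705
M3 S330
G1 X94.0909 Y172.2705 F3133
G1 X94.0909 Y82.0706
G1 X74.7522 Y82.0706
G1 X74.7522 Y172.2705
M5
G0 X142.1445 Y217.3728
M3 S330
G1 X126.6128 Y179.0500 F3133
G1 X97.1949 Y134.2594
G1 X53.8906 Y83.0009
M5
G0 X16.7397 Y219.4108
M3 S330
G1 X21.8993 Y219.0607 F3133
G1 X25.3002 Y215.1649
G1 X24.9501 Y210.0053
G1 X21.0543 Y206.6044
G1 X15.8947 Y206.9545
G1 X12.4938 Y210.8503
G1 X12.8439 Y216.0099
G1 X16.7397 Y219.4108
M5
G0 X58.0387 Y209.3665
M3 S330
G1 X52.8211 Y178.8713 F3133
G1 X61.5651 Y139.7353
G1 X56.4222 Y117.9028
M5
G0 X87.7793 Y214.8125
M3 S330
G1 X100.6007 Y214.8125 F3133
G1 X100.6007 Y195.4126
G1 X87.7793 Y195.4126
G1 X87.7793 Y214.8125
M5
G0 X73.9021 Y44.0697
M3 S330
G1 X10.9102 Y16.9134 F3133
G1 X171.1450 Y175.9916
G1 X104.2457 Y146.0398
G1 X33.5271 Y230.6172
G1 X73.2414 Y21.5965
M5
G0 X0.0000 Y0.0000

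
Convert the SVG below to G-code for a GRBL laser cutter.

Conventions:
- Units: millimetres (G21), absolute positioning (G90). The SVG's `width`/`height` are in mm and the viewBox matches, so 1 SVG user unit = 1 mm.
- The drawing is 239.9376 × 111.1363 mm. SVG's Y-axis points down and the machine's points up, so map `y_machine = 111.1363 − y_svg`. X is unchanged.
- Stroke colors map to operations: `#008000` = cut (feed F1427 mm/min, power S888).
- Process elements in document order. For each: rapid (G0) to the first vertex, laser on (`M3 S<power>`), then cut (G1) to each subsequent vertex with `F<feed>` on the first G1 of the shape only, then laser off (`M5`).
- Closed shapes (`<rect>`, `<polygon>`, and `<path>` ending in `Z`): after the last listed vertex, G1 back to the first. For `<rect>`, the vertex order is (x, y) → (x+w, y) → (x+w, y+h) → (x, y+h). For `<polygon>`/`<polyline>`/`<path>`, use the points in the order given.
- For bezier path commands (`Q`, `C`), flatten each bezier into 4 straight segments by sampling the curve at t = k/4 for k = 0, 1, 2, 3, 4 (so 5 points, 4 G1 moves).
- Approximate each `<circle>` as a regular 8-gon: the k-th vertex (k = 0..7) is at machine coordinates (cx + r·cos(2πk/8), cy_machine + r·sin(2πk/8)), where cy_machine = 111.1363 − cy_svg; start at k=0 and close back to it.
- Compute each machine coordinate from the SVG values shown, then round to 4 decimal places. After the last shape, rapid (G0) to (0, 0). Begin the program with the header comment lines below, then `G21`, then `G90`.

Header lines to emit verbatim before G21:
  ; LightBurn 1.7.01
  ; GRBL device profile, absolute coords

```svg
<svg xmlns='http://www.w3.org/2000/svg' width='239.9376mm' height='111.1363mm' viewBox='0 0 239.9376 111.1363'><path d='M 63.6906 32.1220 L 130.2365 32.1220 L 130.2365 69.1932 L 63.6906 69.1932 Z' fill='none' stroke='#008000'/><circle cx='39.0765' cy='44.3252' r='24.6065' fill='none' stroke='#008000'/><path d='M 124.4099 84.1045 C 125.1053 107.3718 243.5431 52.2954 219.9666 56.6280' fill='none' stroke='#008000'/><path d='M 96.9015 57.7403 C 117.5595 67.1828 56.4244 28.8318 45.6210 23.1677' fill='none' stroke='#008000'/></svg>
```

; LightBurn 1.7.01
; GRBL device profile, absolute coords
G21
G90
G0 X63.6906 Y79.0143
M3 S888
G1 X130.2365 Y79.0143 F1427
G1 X130.2365 Y41.9431
G1 X63.6906 Y41.9431
G1 X63.6906 Y79.0143
M5
G0 X63.6830 Y66.8111
M3 S888
G1 X56.4759 Y84.2105 F1427
G1 X39.0765 Y91.4176
G1 X21.6771 Y84.2105
G1 X14.4700 Y66.8111
G1 X21.6771 Y49.4117
G1 X39.0765 Y42.2046
G1 X56.4759 Y49.4117
G1 X63.6830 Y66.8111
M5
G0 X124.4099 Y27.0318
M3 S888
G1 X142.9495 Y22.1184 F1427
G1 X181.2902 Y33.6695
G1 X215.0800 Y48.7709
G1 X219.9666 Y54.5083
M5
G0 X96.9015 Y53.3960
M3 S888
G1 X99.1232 Y54.0179 F1427
G1 X83.0593 Y65.0173
G1 X61.0963 Y78.8492
G1 X45.6210 Y87.9686
M5
G0 X0.0000 Y0.0000

viewBox `0 0 239.9376 111.1363` with mm width/height → 1 unit = 1 mm. Flip: y_m = 111.1363 − y_svg.

**Shape 1** — `<path>` rectangle, stroke `#008000` → cut (S888, F1427). Machine vertices: (63.6906,79.0143) → (130.2365,79.0143) → (130.2365,41.9431) → (63.6906,41.9431) → (63.6906,79.0143). Closed: final G1 returns to the first vertex.

**Shape 2** — `<circle>` circle, stroke `#008000` → cut (S888, F1427). Machine vertices: (63.6830,66.8111) → (56.4759,84.2105) → (39.0765,91.4176) → (21.6771,84.2105) → (14.4700,66.8111) → (21.6771,49.4117) → (39.0765,42.2046) → (56.4759,49.4117) → (63.6830,66.8111). Closed: final G1 returns to the first vertex.

**Shape 3** — `<path>` cubic bezier, stroke `#008000` → cut (S888, F1427). Control points (SVG): P0=(124.4099,84.1045), P1=(125.1053,107.3718), P2=(243.5431,52.2954), P3=(219.9666,56.6280); sampled at t=k/4. Machine vertices: (124.4099,27.0318) → (142.9495,22.1184) → (181.2902,33.6695) → (215.0800,48.7709) → (219.9666,54.5083). Open path.

**Shape 4** — `<path>` cubic bezier, stroke `#008000` → cut (S888, F1427). Control points (SVG): P0=(96.9015,57.7403), P1=(117.5595,67.1828), P2=(56.4244,28.8318), P3=(45.6210,23.1677); sampled at t=k/4. Machine vertices: (96.9015,53.3960) → (99.1232,54.0179) → (83.0593,65.0173) → (61.0963,78.8492) → (45.6210,87.9686). Open path.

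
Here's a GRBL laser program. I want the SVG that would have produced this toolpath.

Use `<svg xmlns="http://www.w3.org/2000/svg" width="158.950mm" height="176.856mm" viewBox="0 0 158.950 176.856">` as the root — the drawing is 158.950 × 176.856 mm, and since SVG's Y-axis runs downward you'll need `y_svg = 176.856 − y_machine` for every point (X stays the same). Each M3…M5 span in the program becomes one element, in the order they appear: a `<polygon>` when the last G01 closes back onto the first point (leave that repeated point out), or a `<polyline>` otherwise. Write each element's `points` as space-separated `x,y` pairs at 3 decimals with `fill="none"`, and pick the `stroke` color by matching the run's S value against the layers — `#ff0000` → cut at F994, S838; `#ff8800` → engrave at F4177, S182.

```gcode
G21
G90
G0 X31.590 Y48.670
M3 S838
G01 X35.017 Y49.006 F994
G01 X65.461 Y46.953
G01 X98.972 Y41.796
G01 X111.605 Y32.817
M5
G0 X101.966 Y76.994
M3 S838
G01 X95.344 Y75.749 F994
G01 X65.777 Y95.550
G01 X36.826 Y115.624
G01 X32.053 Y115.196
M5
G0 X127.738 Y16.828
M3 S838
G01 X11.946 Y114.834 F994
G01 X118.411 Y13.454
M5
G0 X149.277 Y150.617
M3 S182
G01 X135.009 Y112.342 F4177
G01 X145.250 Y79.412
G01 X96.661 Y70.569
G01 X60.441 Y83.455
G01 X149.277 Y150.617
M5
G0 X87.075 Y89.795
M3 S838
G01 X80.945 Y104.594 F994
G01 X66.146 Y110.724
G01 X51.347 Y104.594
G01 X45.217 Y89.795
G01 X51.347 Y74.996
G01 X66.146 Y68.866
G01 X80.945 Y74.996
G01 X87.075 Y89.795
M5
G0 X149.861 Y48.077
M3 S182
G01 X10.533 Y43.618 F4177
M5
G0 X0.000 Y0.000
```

Each laser-on run becomes one SVG element. Flip Y back into SVG space with y_svg = 176.856 − y_machine.

Run 1: S838 ⇒ cut layer `#ff0000`. The run is open, so emit a `<polyline>` with points (Y-flipped): 31.590,128.186 35.017,127.850 65.461,129.903 98.972,135.060 111.605,144.039.

Run 2: power S838 maps to stroke `#ff0000` (cut). The run is open, so emit a `<polyline>` with points (Y-flipped): 101.966,99.862 95.344,101.107 65.777,81.306 36.826,61.232 32.053,61.660.

Run 3: power S838 maps to stroke `#ff0000` (cut). The run is open, so emit a `<polyline>` with points (Y-flipped): 127.738,160.028 11.946,62.022 118.411,163.402.

Run 4: S182 ⇒ engrave layer `#ff8800`. The run returns to its start, so emit a `<polygon>` with points (Y-flipped): 149.277,26.239 135.009,64.514 145.250,97.444 96.661,106.287 60.441,93.401.

Run 5: power S838 maps to stroke `#ff0000` (cut). The run returns to its start, so emit a `<polygon>` with points (Y-flipped): 87.075,87.061 80.945,72.262 66.146,66.132 51.347,72.262 45.217,87.061 51.347,101.860 66.146,107.990 80.945,101.860.

Run 6: the run's S182 means `#ff8800` (engrave). The run is open, so emit a `<polyline>` with points (Y-flipped): 149.861,128.779 10.533,133.238.

<svg xmlns="http://www.w3.org/2000/svg" width="158.950mm" height="176.856mm" viewBox="0 0 158.950 176.856">
  <polyline points="31.590,128.186 35.017,127.850 65.461,129.903 98.972,135.060 111.605,144.039" fill="none" stroke="#ff0000"/>
  <polyline points="101.966,99.862 95.344,101.107 65.777,81.306 36.826,61.232 32.053,61.660" fill="none" stroke="#ff0000"/>
  <polyline points="127.738,160.028 11.946,62.022 118.411,163.402" fill="none" stroke="#ff0000"/>
  <polygon points="149.277,26.239 135.009,64.514 145.250,97.444 96.661,106.287 60.441,93.401" fill="none" stroke="#ff8800"/>
  <polygon points="87.075,87.061 80.945,72.262 66.146,66.132 51.347,72.262 45.217,87.061 51.347,101.860 66.146,107.990 80.945,101.860" fill="none" stroke="#ff0000"/>
  <polyline points="149.861,128.779 10.533,133.238" fill="none" stroke="#ff8800"/>
</svg>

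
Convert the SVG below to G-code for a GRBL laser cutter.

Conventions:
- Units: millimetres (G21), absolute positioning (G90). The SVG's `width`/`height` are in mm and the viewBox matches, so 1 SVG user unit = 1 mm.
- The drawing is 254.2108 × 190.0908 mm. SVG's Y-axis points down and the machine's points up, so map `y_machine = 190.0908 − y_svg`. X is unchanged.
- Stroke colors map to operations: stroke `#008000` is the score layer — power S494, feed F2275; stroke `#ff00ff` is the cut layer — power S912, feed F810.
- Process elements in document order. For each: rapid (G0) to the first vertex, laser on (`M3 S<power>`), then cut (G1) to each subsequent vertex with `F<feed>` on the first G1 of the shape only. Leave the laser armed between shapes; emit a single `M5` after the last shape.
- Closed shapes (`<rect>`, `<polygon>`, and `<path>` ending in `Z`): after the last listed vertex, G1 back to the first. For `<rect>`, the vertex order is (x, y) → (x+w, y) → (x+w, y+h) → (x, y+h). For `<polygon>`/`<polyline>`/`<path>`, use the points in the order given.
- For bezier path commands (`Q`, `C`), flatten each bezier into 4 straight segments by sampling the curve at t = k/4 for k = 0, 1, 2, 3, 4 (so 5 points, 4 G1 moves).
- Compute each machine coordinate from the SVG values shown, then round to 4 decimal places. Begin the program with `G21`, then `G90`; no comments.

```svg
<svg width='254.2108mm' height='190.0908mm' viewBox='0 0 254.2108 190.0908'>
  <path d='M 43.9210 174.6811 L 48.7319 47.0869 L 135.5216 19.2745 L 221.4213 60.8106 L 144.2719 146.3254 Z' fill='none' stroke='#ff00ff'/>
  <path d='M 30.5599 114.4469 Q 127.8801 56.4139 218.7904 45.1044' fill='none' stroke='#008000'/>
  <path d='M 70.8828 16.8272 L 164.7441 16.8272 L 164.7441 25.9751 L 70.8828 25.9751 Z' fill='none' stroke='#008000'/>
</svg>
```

viewBox `0 0 254.2108 190.0908` with mm width/height → 1 unit = 1 mm. Flip: y_m = 190.0908 − y_svg.

**Shape 1** — `<path>` closed polygon, stroke `#ff00ff` → cut (S912, F810). Machine vertices: (43.9210,15.4097) → (48.7319,143.0039) → (135.5216,170.8163) → (221.4213,129.2802) → (144.2719,43.7654) → (43.9210,15.4097). Closed: final G1 returns to the first vertex.

**Shape 2** — `<path>` quadratic bezier, stroke `#008000` → score (S494, F2275). Control points (SVG): P0=(30.5599,114.4469), P1=(127.8801,56.4139), P2=(218.7904,45.1044); sampled at t=k/4. Machine vertices: (30.5599,75.6439) → (78.8194,101.7402) → (126.2776,121.9960) → (172.9346,136.4114) → (218.7904,144.9864). Open path.

**Shape 3** — `<path>` rectangle, stroke `#008000` → score (S494, F2275). Machine vertices: (70.8828,173.2636) → (164.7441,173.2636) → (164.7441,164.1157) → (70.8828,164.1157) → (70.8828,173.2636). Closed: final G1 returns to the first vertex.

G21
G90
G0 X43.9210 Y15.4097
M3 S912
G1 X48.7319 Y143.0039 F810
G1 X135.5216 Y170.8163
G1 X221.4213 Y129.2802
G1 X144.2719 Y43.7654
G1 X43.9210 Y15.4097
G0 X30.5599 Y75.6439
M3 S494
G1 X78.8194 Y101.7402 F2275
G1 X126.2776 Y121.9960
G1 X172.9346 Y136.4114
G1 X218.7904 Y144.9864
G0 X70.8828 Y173.2636
M3 S494
G1 X164.7441 Y173.2636 F2275
G1 X164.7441 Y164.1157
G1 X70.8828 Y164.1157
G1 X70.8828 Y173.2636
M5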